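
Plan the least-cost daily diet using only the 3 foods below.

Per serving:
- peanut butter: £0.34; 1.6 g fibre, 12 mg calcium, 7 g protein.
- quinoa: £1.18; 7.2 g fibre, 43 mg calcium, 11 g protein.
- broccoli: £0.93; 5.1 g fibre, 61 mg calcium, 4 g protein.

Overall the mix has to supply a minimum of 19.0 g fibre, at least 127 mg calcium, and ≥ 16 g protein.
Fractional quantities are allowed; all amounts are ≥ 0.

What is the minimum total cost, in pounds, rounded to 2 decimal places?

Let x1 = servings of peanut butter, x2 = servings of quinoa, x3 = servings of broccoli.
Minimise 0.34x1 + 1.18x2 + 0.93x3 s.t.:
  1.6x1 + 7.2x2 + 5.1x3 ≥ 19   (fibre)
  12x1 + 43x2 + 61x3 ≥ 127   (calcium)
  7x1 + 11x2 + 4x3 ≥ 16   (protein)
  x1, x2, x3 ≥ 0.
At the optimum only quinoa, broccoli are positive (peanut butter = 0). There the fibre and calcium constraints are tight.
Optimal quantities: quinoa = 2.325 servings, broccoli = 0.4429 servings.
Hence cost = 1.18·2.325 + 0.93·0.4429 = £3.1554.

£3.16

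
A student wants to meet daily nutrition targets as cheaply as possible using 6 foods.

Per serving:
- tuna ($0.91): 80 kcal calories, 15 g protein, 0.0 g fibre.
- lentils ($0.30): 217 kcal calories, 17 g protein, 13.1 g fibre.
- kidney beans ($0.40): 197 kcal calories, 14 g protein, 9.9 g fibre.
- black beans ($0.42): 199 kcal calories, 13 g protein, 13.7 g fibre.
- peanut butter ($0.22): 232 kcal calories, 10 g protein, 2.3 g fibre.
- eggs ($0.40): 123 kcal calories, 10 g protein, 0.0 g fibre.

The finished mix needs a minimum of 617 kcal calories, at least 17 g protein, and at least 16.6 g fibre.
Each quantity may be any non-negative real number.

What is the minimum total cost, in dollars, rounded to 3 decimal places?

Treat it as an LP. Let x1 = servings of tuna, x2 = servings of lentils, x3 = servings of kidney beans, x4 = servings of black beans, x5 = servings of peanut butter, x6 = servings of eggs.
Minimise 0.91x1 + 0.3x2 + 0.4x3 + 0.42x4 + 0.22x5 + 0.4x6 subject to:
  80x1 + 217x2 + 197x3 + 199x4 + 232x5 + 123x6 ≥ 617   (calories)
  15x1 + 17x2 + 14x3 + 13x4 + 10x5 + 10x6 ≥ 17   (protein)
  13.1x2 + 9.9x3 + 13.7x4 + 2.3x5 ≥ 16.6   (fibre)
  x1, x2, x3, x4, x5, x6 ≥ 0.
The cheapest feasible vertex uses only lentils, peanut butter; tuna, kidney beans, black beans, eggs are not used. Binding constraints: calories and fibre.
Solving gives x2 = 0.9575, x5 = 1.764.
Objective = 0.3·0.9575 + 0.22·1.764 = 0.67533.

$0.675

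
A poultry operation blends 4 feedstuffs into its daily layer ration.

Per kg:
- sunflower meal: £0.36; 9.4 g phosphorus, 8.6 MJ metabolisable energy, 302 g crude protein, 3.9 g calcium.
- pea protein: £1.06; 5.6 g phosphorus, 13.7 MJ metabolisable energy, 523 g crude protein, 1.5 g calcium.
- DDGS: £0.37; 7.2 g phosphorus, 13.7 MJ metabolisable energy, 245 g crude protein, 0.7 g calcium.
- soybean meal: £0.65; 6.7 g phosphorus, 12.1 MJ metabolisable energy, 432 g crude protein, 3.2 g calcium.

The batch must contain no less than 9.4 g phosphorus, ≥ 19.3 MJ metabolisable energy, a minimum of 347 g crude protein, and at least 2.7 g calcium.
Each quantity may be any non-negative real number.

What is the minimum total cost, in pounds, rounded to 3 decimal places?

£0.585

Let x1 = kg of sunflower meal, x2 = kg of pea protein, x3 = kg of DDGS, x4 = kg of soybean meal.
Minimise 0.36x1 + 1.06x2 + 0.37x3 + 0.65x4 with:
  9.4x1 + 5.6x2 + 7.2x3 + 6.7x4 ≥ 9.4   (phosphorus)
  8.6x1 + 13.7x2 + 13.7x3 + 12.1x4 ≥ 19.3   (metabolisable energy)
  302x1 + 523x2 + 245x3 + 432x4 ≥ 347   (crude protein)
  3.9x1 + 1.5x2 + 0.7x3 + 3.2x4 ≥ 2.7   (calcium)
  x1, x2, x3, x4 ≥ 0.
At the optimum only sunflower meal, DDGS are positive (pea protein, soybean meal = 0). The metabolisable energy and calcium requirements are met with equality.
Optimal quantities: sunflower meal = 0.4953 kg, DDGS = 1.098 kg.
Objective = 0.36·0.4953 + 0.37·1.098 = 0.58457.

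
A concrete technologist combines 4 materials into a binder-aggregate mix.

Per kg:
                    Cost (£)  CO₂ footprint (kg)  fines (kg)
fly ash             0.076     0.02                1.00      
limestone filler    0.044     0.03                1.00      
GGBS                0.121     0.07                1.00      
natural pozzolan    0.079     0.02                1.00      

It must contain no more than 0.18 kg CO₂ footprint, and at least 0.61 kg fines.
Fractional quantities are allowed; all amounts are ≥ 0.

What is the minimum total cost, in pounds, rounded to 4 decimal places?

£0.0268

Treat it as an LP. Let x1 = kg of fly ash, x2 = kg of limestone filler, x3 = kg of GGBS, x4 = kg of natural pozzolan.
Minimize 0.076x1 + 0.044x2 + 0.121x3 + 0.079x4 with:
  0.02x1 + 0.03x2 + 0.07x3 + 0.02x4 ≤ 0.18   (CO₂ footprint)
  1x1 + 1x2 + 1x3 + 1x4 ≥ 0.61   (fines)
  x1, x2, x3, x4 ≥ 0.
The cheapest feasible vertex uses only limestone filler; fly ash, GGBS, natural pozzolan are not used. There the fines constraint is tight.
So limestone filler = 0.61 kg.
Objective = 0.044·0.61 = 0.026840.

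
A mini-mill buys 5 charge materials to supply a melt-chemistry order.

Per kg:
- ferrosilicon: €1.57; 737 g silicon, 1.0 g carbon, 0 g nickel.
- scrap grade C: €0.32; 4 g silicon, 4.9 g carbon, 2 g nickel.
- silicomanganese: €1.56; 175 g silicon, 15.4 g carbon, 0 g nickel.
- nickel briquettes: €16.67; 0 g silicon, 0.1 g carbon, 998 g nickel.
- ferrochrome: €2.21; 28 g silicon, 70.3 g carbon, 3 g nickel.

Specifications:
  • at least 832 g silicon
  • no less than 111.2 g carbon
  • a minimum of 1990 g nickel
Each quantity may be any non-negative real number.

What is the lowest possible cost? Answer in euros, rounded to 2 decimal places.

Treat it as an LP. Let x1 = kg of ferrosilicon, x2 = kg of scrap grade C, x3 = kg of silicomanganese, x4 = kg of nickel briquettes, x5 = kg of ferrochrome.
Minimize 1.57x1 + 0.32x2 + 1.56x3 + 16.67x4 + 2.21x5 subject to:
  737x1 + 4x2 + 175x3 + 28x5 ≥ 832   (silicon)
  1x1 + 4.9x2 + 15.4x3 + 0.1x4 + 70.3x5 ≥ 111.2   (carbon)
  2x2 + 998x4 + 3x5 ≥ 1990   (nickel)
  x1, x2, x3, x4, x5 ≥ 0.
The optimal basis is {ferrosilicon, nickel briquettes, ferrochrome}; scrap grade C, silicomanganese drop out. Binding constraints: silicon, carbon, nickel.
So ferrosilicon = 1.0695 kg, nickel briquettes = 1.9893 kg, ferrochrome = 1.5637 kg.
Objective = 1.57·1.0695 + 16.67·1.9893 + 2.21·1.5637 = 38.2965.

€38.30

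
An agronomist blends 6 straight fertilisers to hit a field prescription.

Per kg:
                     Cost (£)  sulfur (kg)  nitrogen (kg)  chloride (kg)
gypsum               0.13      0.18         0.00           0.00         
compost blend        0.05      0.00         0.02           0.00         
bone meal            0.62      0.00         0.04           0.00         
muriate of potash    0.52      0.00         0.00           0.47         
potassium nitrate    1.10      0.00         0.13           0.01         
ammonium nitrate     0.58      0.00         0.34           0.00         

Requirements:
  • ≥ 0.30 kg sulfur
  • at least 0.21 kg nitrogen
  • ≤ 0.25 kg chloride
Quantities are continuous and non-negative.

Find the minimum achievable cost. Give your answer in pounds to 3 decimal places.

Set it up as a linear program. Let x1 = kg of gypsum, x2 = kg of compost blend, x3 = kg of bone meal, x4 = kg of muriate of potash, x5 = kg of potassium nitrate, x6 = kg of ammonium nitrate.
Minimise 0.13x1 + 0.05x2 + 0.62x3 + 0.52x4 + 1.1x5 + 0.58x6 with:
  0.18x1 ≥ 0.3   (sulfur)
  0.02x2 + 0.04x3 + 0.13x5 + 0.34x6 ≥ 0.21   (nitrogen)
  0.47x4 + 0.01x5 ≤ 0.25   (chloride)
  x1, x2, x3, x4, x5, x6 ≥ 0.
The minimum-cost mix takes nothing from compost blend, bone meal, muriate of potash, potassium nitrate — only gypsum, ammonium nitrate. The sulfur and nitrogen requirements are met with equality.
Solving gives x1 = 1.667, x6 = 0.6176.
Objective = 0.13·1.667 + 0.58·0.6176 = 0.57492.

£0.575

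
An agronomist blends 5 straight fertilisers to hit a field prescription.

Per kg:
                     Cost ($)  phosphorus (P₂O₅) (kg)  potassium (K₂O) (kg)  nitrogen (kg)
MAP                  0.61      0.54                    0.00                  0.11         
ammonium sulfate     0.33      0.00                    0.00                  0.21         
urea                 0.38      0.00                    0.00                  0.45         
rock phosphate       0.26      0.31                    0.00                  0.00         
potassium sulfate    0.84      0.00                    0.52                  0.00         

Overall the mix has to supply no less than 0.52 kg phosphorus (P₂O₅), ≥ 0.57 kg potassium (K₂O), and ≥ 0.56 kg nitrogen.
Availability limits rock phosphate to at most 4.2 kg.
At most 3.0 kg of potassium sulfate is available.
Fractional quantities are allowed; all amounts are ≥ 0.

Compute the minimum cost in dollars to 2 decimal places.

Let x1 = kg of MAP, x2 = kg of ammonium sulfate, x3 = kg of urea, x4 = kg of rock phosphate, x5 = kg of potassium sulfate.
Minimize 0.61x1 + 0.33x2 + 0.38x3 + 0.26x4 + 0.84x5 subject to:
  0.54x1 + 0.31x4 ≥ 0.52   (phosphorus (P₂O₅))
  0.52x5 ≥ 0.57   (potassium (K₂O))
  0.11x1 + 0.21x2 + 0.45x3 ≥ 0.56   (nitrogen)
  x4 ≤ 4.2
  x5 ≤ 3
  x1, x2, x3, x4, x5 ≥ 0.
The minimum-cost mix takes nothing from MAP, ammonium sulfate — only urea, rock phosphate, potassium sulfate. The phosphorus (P₂O₅), potassium (K₂O), nitrogen requirements are met with equality.
So urea = 1.244 kg, rock phosphate = 1.677 kg, potassium sulfate = 1.096 kg.
Hence cost = 0.38·1.244 + 0.26·1.677 + 0.84·1.096 = $1.8294.

$1.83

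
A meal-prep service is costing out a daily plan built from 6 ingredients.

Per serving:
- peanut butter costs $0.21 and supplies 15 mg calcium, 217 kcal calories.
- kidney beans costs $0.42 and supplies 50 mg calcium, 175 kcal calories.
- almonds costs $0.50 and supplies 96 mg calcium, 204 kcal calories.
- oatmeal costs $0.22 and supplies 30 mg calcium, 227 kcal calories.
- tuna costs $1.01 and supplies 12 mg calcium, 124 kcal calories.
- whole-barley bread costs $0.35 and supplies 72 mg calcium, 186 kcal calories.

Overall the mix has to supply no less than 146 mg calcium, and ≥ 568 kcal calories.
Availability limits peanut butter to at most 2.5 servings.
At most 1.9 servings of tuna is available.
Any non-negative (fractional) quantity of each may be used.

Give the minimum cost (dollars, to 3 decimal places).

Let x1 = servings of peanut butter, x2 = servings of kidney beans, x3 = servings of almonds, x4 = servings of oatmeal, x5 = servings of tuna, x6 = servings of whole-barley bread.
Minimise 0.21x1 + 0.42x2 + 0.5x3 + 0.22x4 + 1.01x5 + 0.35x6 subject to:
  15x1 + 50x2 + 96x3 + 30x4 + 12x5 + 72x6 ≥ 146   (calcium)
  217x1 + 175x2 + 204x3 + 227x4 + 124x5 + 186x6 ≥ 568   (calories)
  x1 ≤ 2.5
  x5 ≤ 1.9
  x1, x2, x3, x4, x5, x6 ≥ 0.
At the optimum only oatmeal, whole-barley bread are positive (peanut butter, kidney beans, almonds, tuna = 0). There the calcium and calories constraints are tight.
Optimal quantities: oatmeal = 1.276 servings, whole-barley bread = 1.496 servings.
Objective = 0.22·1.276 + 0.35·1.496 = 0.80432.

$0.804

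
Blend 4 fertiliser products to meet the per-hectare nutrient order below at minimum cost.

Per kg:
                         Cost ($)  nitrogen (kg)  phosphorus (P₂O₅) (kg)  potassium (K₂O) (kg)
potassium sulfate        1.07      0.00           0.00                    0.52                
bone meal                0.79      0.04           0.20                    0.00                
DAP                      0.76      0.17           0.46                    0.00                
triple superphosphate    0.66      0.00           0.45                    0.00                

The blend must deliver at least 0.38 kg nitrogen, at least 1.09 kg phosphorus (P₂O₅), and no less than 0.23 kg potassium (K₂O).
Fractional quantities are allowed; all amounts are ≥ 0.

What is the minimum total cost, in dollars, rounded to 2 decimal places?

$2.26

Set it up as a linear program. Let x1 = kg of potassium sulfate, x2 = kg of bone meal, x3 = kg of DAP, x4 = kg of triple superphosphate.
Minimise 1.07x1 + 0.79x2 + 0.76x3 + 0.66x4 subject to:
  0.04x2 + 0.17x3 ≥ 0.38   (nitrogen)
  0.2x2 + 0.46x3 + 0.45x4 ≥ 1.09   (phosphorus (P₂O₅))
  0.52x1 ≥ 0.23   (potassium (K₂O))
  x1, x2, x3, x4 ≥ 0.
At the optimum only potassium sulfate, DAP, triple superphosphate are positive (bone meal = 0). There the nitrogen, phosphorus (P₂O₅), potassium (K₂O) constraints are tight.
Optimal quantities: potassium sulfate = 0.4423 kg, DAP = 2.235 kg, triple superphosphate = 0.1373 kg.
Hence cost = 1.07·0.4423 + 0.76·2.235 + 0.66·0.1373 = $2.2625.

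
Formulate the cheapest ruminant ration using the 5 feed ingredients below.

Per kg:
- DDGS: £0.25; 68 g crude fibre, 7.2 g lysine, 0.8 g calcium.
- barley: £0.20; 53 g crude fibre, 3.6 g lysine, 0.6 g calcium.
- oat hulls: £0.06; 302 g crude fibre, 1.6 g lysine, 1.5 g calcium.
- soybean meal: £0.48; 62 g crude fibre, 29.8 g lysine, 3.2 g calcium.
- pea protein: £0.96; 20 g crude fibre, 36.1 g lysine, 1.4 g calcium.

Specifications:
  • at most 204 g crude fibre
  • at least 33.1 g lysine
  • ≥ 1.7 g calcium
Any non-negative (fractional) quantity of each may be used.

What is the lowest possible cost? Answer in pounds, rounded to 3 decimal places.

Set it up as a linear program. Let x1 = kg of DDGS, x2 = kg of barley, x3 = kg of oat hulls, x4 = kg of soybean meal, x5 = kg of pea protein.
min 0.25x1 + 0.2x2 + 0.06x3 + 0.48x4 + 0.96x5 s.t.:
  68x1 + 53x2 + 302x3 + 62x4 + 20x5 ≤ 204   (crude fibre)
  7.2x1 + 3.6x2 + 1.6x3 + 29.8x4 + 36.1x5 ≥ 33.1   (lysine)
  0.8x1 + 0.6x2 + 1.5x3 + 3.2x4 + 1.4x5 ≥ 1.7   (calcium)
  x1, x2, x3, x4, x5 ≥ 0.
At the optimum only soybean meal is positive (DDGS, barley, oat hulls, pea protein = 0). Binding constraint: lysine.
That vertex is x4 = 1.111.
Objective = 0.48·1.111 = 0.53328.

£0.533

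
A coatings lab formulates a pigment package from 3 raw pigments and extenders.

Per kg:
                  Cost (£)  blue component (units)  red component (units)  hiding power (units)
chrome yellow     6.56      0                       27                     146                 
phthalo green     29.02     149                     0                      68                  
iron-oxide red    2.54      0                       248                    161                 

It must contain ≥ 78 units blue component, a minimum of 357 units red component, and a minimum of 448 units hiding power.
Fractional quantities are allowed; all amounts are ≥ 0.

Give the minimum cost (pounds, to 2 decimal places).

Let x1 = kg of chrome yellow, x2 = kg of phthalo green, x3 = kg of iron-oxide red.
min 6.56x1 + 29.02x2 + 2.54x3 s.t.:
  149x2 ≥ 78   (blue component)
  27x1 + 248x3 ≥ 357   (red component)
  146x1 + 68x2 + 161x3 ≥ 448   (hiding power)
  x1, x2, x3 ≥ 0.
At the optimum only phthalo green, iron-oxide red are positive (chrome yellow = 0). The blue component and hiding power requirements are met with equality.
Solving gives x2 = 0.5235, x3 = 2.562.
Cost = 29.02·0.5235 + 2.54·2.562 = 21.6995.

£21.70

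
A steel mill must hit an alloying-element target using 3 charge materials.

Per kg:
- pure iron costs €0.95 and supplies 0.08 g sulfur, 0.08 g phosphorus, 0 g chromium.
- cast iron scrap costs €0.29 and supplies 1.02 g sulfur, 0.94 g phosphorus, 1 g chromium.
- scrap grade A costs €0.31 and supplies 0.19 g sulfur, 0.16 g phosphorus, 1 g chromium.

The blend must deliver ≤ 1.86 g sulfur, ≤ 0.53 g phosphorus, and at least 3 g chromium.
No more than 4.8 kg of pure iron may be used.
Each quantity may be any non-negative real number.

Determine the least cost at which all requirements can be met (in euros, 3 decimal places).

Let x1 = kg of pure iron, x2 = kg of cast iron scrap, x3 = kg of scrap grade A.
Minimize 0.95x1 + 0.29x2 + 0.31x3 subject to:
  0.08x1 + 1.02x2 + 0.19x3 ≤ 1.86   (sulfur)
  0.08x1 + 0.94x2 + 0.16x3 ≤ 0.53   (phosphorus)
  1x2 + 1x3 ≥ 3   (chromium)
  x1 ≤ 4.8
  x1, x2, x3 ≥ 0.
The minimum-cost mix takes nothing from pure iron — only cast iron scrap, scrap grade A. Binding constraints: phosphorus and chromium.
That vertex is x2 = 0.0641, x3 = 2.936.
Cost = 0.29·0.0641 + 0.31·2.936 = 0.92875.

€0.929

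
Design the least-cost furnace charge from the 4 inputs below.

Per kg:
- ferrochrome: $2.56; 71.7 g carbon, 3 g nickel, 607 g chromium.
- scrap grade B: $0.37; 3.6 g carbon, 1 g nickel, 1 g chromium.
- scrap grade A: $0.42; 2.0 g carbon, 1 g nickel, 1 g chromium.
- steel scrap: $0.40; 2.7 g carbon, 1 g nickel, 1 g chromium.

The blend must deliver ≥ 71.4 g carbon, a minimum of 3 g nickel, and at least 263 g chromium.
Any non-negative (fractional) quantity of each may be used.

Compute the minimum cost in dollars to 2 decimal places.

Let x1 = kg of ferrochrome, x2 = kg of scrap grade B, x3 = kg of scrap grade A, x4 = kg of steel scrap.
Minimize 2.56x1 + 0.37x2 + 0.42x3 + 0.4x4 s.t.:
  71.7x1 + 3.6x2 + 2x3 + 2.7x4 ≥ 71.4   (carbon)
  3x1 + 1x2 + 1x3 + 1x4 ≥ 3   (nickel)
  607x1 + 1x2 + 1x3 + 1x4 ≥ 263   (chromium)
  x1, x2, x3, x4 ≥ 0.
The minimum-cost mix takes nothing from scrap grade A, steel scrap — only ferrochrome, scrap grade B. Binding constraints: carbon and nickel.
Solving gives x1 = 0.9951, x2 = 0.01478.
Cost = 2.56·0.9951 + 0.37·0.01478 = 2.5529.

$2.55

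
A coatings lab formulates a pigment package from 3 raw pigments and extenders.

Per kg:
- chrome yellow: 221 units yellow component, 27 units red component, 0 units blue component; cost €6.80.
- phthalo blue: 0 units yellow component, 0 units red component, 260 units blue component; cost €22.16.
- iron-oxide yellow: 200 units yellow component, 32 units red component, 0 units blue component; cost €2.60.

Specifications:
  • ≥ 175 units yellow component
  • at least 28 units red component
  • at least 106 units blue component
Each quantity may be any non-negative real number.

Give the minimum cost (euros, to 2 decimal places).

This is a linear program. Let x1 = kg of chrome yellow, x2 = kg of phthalo blue, x3 = kg of iron-oxide yellow.
min 6.8x1 + 22.16x2 + 2.6x3 s.t.:
  221x1 + 200x3 ≥ 175   (yellow component)
  27x1 + 32x3 ≥ 28   (red component)
  260x2 ≥ 106   (blue component)
  x1, x2, x3 ≥ 0.
At the optimum only phthalo blue, iron-oxide yellow are positive (chrome yellow = 0). Binding constraints: yellow component, red component, blue component.
Optimal quantities: phthalo blue = 0.4077 kg, iron-oxide yellow = 0.875 kg.
Hence cost = 22.16·0.4077 + 2.6·0.875 = €11.3096.

€11.31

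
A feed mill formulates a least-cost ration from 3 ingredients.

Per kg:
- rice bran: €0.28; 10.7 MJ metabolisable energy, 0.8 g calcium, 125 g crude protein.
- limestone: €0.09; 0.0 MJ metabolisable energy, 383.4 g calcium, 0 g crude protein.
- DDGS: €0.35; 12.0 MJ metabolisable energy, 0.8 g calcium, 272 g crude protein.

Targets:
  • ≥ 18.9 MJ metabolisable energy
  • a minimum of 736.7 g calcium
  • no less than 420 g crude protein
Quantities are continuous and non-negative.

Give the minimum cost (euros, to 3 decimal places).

Let x1 = kg of rice bran, x2 = kg of limestone, x3 = kg of DDGS.
min 0.28x1 + 0.09x2 + 0.35x3 s.t.:
  10.7x1 + 12x3 ≥ 18.9   (metabolisable energy)
  0.8x1 + 383.4x2 + 0.8x3 ≥ 736.7   (calcium)
  125x1 + 272x3 ≥ 420   (crude protein)
  x1, x2, x3 ≥ 0.
The optimal mix uses every input. There the metabolisable energy, calcium, crude protein constraints are tight.
Solving gives x1 = 0.071469, x2 = 1.9182, x3 = 1.5113.
Total cost: 0.28·0.071469 + 0.09·1.9182 + 0.35·1.5113 = 0.72160.

€0.722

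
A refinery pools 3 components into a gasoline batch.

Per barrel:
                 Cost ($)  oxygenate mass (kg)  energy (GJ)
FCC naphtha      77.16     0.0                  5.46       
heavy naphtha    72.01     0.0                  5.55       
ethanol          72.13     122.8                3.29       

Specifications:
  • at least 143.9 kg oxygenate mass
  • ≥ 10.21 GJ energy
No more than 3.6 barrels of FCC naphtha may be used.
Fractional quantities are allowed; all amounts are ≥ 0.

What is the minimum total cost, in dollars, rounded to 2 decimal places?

$166.97

Let x1 = barrels of FCC naphtha, x2 = barrels of heavy naphtha, x3 = barrels of ethanol.
Minimise 77.16x1 + 72.01x2 + 72.13x3 s.t.:
  122.8x3 ≥ 143.9   (oxygenate mass)
  5.46x1 + 5.55x2 + 3.29x3 ≥ 10.21   (energy)
  x1 ≤ 3.6
  x1, x2, x3 ≥ 0.
The minimum-cost mix takes nothing from FCC naphtha — only heavy naphtha, ethanol. The oxygenate mass and energy requirements are met with equality.
So heavy naphtha = 1.145 barrels, ethanol = 1.1718 barrels.
Objective = 72.01·1.145 + 72.13·1.1718 = 166.9734.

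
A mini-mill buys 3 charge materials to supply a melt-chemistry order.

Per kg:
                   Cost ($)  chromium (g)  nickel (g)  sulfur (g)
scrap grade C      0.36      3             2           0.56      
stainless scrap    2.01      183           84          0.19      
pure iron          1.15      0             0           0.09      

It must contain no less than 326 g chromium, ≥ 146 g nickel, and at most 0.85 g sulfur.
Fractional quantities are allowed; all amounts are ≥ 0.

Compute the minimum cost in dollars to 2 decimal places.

Let x1 = kg of scrap grade C, x2 = kg of stainless scrap, x3 = kg of pure iron.
Minimize 0.36x1 + 2.01x2 + 1.15x3 subject to:
  3x1 + 183x2 ≥ 326   (chromium)
  2x1 + 84x2 ≥ 146   (nickel)
  0.56x1 + 0.19x2 + 0.09x3 ≤ 0.85   (sulfur)
  x1, x2, x3 ≥ 0.
The optimal basis is {stainless scrap}; scrap grade C, pure iron drop out. Binding constraint: chromium.
That vertex is x2 = 1.781.
Cost = 2.01·1.781 = 3.5798.

$3.58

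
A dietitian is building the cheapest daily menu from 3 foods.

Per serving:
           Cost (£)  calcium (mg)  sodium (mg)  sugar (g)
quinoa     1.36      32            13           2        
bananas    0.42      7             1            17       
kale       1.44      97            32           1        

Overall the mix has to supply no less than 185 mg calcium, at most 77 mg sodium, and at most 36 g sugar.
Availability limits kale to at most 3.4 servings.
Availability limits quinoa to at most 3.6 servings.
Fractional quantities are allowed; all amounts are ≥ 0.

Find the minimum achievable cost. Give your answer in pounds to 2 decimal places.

£2.75

Treat it as an LP. Let x1 = servings of quinoa, x2 = servings of bananas, x3 = servings of kale.
min 1.36x1 + 0.42x2 + 1.44x3 s.t.:
  32x1 + 7x2 + 97x3 ≥ 185   (calcium)
  13x1 + 1x2 + 32x3 ≤ 77   (sodium)
  2x1 + 17x2 + 1x3 ≤ 36   (sugar)
  x3 ≤ 3.4
  x1 ≤ 3.6
  x1, x2, x3 ≥ 0.
The optimal basis is {kale}; quinoa, bananas drop out. Binding constraint: calcium.
That vertex is x3 = 1.907.
Cost = 1.44·1.907 = 2.7461.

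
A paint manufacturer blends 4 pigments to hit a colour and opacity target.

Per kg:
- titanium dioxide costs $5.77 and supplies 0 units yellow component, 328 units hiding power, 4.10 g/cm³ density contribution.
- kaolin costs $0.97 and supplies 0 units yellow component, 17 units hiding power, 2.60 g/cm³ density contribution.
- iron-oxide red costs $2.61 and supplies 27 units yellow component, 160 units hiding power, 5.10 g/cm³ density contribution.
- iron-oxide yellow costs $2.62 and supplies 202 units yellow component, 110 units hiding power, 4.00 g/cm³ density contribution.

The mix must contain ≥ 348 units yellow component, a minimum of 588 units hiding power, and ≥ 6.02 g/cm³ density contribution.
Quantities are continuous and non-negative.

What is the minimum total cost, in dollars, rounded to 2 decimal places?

$10.71

Treat it as an LP. Let x1 = kg of titanium dioxide, x2 = kg of kaolin, x3 = kg of iron-oxide red, x4 = kg of iron-oxide yellow.
min 5.77x1 + 0.97x2 + 2.61x3 + 2.62x4 s.t.:
  27x3 + 202x4 ≥ 348   (yellow component)
  328x1 + 17x2 + 160x3 + 110x4 ≥ 588   (hiding power)
  4.1x1 + 2.6x2 + 5.1x3 + 4x4 ≥ 6.02   (density contribution)
  x1, x2, x3, x4 ≥ 0.
The minimum-cost mix takes nothing from titanium dioxide, kaolin — only iron-oxide red, iron-oxide yellow. There the yellow component and hiding power constraints are tight.
Optimal quantities: iron-oxide red = 2.743 kg, iron-oxide yellow = 1.356 kg.
Objective = 2.61·2.743 + 2.62·1.356 = 10.7120.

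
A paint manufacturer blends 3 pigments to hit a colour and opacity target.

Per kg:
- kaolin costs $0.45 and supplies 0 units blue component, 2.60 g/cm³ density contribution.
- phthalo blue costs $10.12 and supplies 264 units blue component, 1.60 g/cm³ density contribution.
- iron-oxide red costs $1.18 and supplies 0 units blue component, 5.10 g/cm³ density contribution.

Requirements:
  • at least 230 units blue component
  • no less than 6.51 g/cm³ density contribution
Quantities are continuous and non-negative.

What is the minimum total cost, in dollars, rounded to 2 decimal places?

Let x1 = kg of kaolin, x2 = kg of phthalo blue, x3 = kg of iron-oxide red.
min 0.45x1 + 10.12x2 + 1.18x3 with:
  264x2 ≥ 230   (blue component)
  2.6x1 + 1.6x2 + 5.1x3 ≥ 6.51   (density contribution)
  x1, x2, x3 ≥ 0.
At the optimum only kaolin, phthalo blue are positive (iron-oxide red = 0). The blue component and density contribution requirements are met with equality.
Solving gives x1 = 1.968, x2 = 0.8712.
Objective = 0.45·1.968 + 10.12·0.8712 = 9.7021.

$9.70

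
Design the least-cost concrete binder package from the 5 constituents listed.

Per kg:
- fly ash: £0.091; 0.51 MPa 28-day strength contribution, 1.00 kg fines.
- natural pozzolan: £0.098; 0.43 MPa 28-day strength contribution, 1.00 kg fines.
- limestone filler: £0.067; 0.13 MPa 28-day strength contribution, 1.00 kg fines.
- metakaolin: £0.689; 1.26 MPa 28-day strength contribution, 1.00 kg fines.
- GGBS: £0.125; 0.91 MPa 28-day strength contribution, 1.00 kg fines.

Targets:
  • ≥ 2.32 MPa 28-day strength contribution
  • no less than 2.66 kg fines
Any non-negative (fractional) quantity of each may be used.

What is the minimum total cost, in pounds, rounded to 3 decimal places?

£0.324

Let x1 = kg of fly ash, x2 = kg of natural pozzolan, x3 = kg of limestone filler, x4 = kg of metakaolin, x5 = kg of GGBS.
min 0.091x1 + 0.098x2 + 0.067x3 + 0.689x4 + 0.125x5 subject to:
  0.51x1 + 0.43x2 + 0.13x3 + 1.26x4 + 0.91x5 ≥ 2.32   (28-day strength contribution)
  1x1 + 1x2 + 1x3 + 1x4 + 1x5 ≥ 2.66   (fines)
  x1, x2, x3, x4, x5 ≥ 0.
The optimal basis is {fly ash, GGBS}; natural pozzolan, limestone filler, metakaolin drop out. The 28-day strength contribution and fines requirements are met with equality.
Optimal quantities: fly ash = 0.2515 kg, GGBS = 2.408 kg.
Hence cost = 0.091·0.2515 + 0.125·2.408 = £0.32389.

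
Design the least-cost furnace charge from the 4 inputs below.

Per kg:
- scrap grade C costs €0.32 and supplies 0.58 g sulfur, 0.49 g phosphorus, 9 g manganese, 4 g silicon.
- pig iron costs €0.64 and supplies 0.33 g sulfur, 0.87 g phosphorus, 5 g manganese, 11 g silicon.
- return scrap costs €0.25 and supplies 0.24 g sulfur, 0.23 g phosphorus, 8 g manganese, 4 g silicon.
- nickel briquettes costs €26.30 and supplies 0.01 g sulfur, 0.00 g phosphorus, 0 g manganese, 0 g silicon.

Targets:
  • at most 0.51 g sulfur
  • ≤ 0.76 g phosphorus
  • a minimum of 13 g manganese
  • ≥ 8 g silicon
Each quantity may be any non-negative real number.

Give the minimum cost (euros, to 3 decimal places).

This is a linear program. Let x1 = kg of scrap grade C, x2 = kg of pig iron, x3 = kg of return scrap, x4 = kg of nickel briquettes.
min 0.32x1 + 0.64x2 + 0.25x3 + 26.3x4 with:
  0.58x1 + 0.33x2 + 0.24x3 + 0.01x4 ≤ 0.51   (sulfur)
  0.49x1 + 0.87x2 + 0.23x3 ≤ 0.76   (phosphorus)
  9x1 + 5x2 + 8x3 ≥ 13   (manganese)
  4x1 + 11x2 + 4x3 ≥ 8   (silicon)
  x1, x2, x3, x4 ≥ 0.
The cheapest feasible vertex uses only pig iron, return scrap; scrap grade C, nickel briquettes are not used. There the manganese and silicon constraints are tight.
So pig iron = 0.1765 kg, return scrap = 1.515 kg.
Cost = 0.64·0.1765 + 0.25·1.515 = 0.49171.

€0.492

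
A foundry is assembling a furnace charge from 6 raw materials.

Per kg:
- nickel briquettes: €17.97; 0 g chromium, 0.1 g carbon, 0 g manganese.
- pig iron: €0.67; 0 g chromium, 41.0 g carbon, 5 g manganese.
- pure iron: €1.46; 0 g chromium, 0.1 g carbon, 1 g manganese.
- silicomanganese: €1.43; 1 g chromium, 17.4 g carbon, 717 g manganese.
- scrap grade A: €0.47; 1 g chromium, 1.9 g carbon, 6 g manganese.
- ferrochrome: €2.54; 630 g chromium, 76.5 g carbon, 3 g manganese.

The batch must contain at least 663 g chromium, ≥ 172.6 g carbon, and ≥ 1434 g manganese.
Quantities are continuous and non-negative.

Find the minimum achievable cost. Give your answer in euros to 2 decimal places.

€6.45

This is a linear program. Let x1 = kg of nickel briquettes, x2 = kg of pig iron, x3 = kg of pure iron, x4 = kg of silicomanganese, x5 = kg of scrap grade A, x6 = kg of ferrochrome.
Minimize 17.97x1 + 0.67x2 + 1.46x3 + 1.43x4 + 0.47x5 + 2.54x6 with:
  1x4 + 1x5 + 630x6 ≥ 663   (chromium)
  0.1x1 + 41x2 + 0.1x3 + 17.4x4 + 1.9x5 + 76.5x6 ≥ 172.6   (carbon)
  5x2 + 1x3 + 717x4 + 6x5 + 3x6 ≥ 1434   (manganese)
  x1, x2, x3, x4, x5, x6 ≥ 0.
The minimum-cost mix takes nothing from nickel briquettes, pure iron, scrap grade A — only pig iron, silicomanganese, ferrochrome. There the chromium, carbon, manganese constraints are tight.
That vertex is x2 = 1.409, x4 = 1.986, x6 = 1.049.
Objective = 0.67·1.409 + 1.43·1.986 + 2.54·1.049 = 6.4485.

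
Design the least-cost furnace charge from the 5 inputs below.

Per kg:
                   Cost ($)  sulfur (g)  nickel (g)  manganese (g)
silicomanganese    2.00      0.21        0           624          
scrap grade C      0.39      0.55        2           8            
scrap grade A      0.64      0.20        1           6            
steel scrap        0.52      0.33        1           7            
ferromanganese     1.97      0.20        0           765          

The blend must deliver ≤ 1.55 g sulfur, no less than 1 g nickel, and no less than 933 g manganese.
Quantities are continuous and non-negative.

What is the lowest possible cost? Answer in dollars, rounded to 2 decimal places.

Set it up as a linear program. Let x1 = kg of silicomanganese, x2 = kg of scrap grade C, x3 = kg of scrap grade A, x4 = kg of steel scrap, x5 = kg of ferromanganese.
Minimise 2x1 + 0.39x2 + 0.64x3 + 0.52x4 + 1.97x5 subject to:
  0.21x1 + 0.55x2 + 0.2x3 + 0.33x4 + 0.2x5 ≤ 1.55   (sulfur)
  2x2 + 1x3 + 1x4 ≥ 1   (nickel)
  624x1 + 8x2 + 6x3 + 7x4 + 765x5 ≥ 933   (manganese)
  x1, x2, x3, x4, x5 ≥ 0.
The optimal basis is {scrap grade C, ferromanganese}; silicomanganese, scrap grade A, steel scrap drop out. Binding constraints: nickel and manganese.
That vertex is x2 = 0.5, x5 = 1.214.
Total cost: 0.39·0.5 + 1.97·1.214 = 2.5866.

$2.59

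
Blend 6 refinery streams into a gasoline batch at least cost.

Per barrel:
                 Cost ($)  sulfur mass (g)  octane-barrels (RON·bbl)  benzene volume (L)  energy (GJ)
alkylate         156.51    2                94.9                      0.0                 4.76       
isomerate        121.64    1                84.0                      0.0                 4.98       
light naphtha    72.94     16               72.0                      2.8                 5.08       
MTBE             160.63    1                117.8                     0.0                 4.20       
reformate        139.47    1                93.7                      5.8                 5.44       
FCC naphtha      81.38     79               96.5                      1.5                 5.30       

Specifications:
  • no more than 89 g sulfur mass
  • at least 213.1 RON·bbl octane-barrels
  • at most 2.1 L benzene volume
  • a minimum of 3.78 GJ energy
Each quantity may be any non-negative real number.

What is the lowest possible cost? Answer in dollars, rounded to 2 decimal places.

$231.97

Let x1 = barrels of alkylate, x2 = barrels of isomerate, x3 = barrels of light naphtha, x4 = barrels of MTBE, x5 = barrels of reformate, x6 = barrels of FCC naphtha.
Minimize 156.51x1 + 121.64x2 + 72.94x3 + 160.63x4 + 139.47x5 + 81.38x6 s.t.:
  2x1 + 1x2 + 16x3 + 1x4 + 1x5 + 79x6 ≤ 89   (sulfur mass)
  94.9x1 + 84x2 + 72x3 + 117.8x4 + 93.7x5 + 96.5x6 ≥ 213.1   (octane-barrels)
  2.8x3 + 5.8x5 + 1.5x6 ≤ 2.1   (benzene volume)
  4.76x1 + 4.98x2 + 5.08x3 + 4.2x4 + 5.44x5 + 5.3x6 ≥ 3.78   (energy)
  x1, x2, x3, x4, x5, x6 ≥ 0.
The optimal basis is {light naphtha, MTBE, FCC naphtha}; alkylate, isomerate, reformate drop out. The sulfur mass, octane-barrels, benzene volume requirements are met with equality.
Solving gives x3 = 0.17053, x4 = 0.81867, x6 = 1.0817.
Cost = 72.94·0.17053 + 160.63·0.81867 + 81.38·1.0817 = 231.9702.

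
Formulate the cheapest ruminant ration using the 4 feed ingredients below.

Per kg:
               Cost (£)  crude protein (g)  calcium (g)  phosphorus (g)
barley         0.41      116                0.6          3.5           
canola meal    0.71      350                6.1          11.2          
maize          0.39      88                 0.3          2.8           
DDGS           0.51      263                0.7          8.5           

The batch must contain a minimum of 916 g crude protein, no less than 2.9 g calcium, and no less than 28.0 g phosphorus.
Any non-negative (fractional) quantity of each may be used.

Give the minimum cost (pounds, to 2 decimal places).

£1.78

Let x1 = kg of barley, x2 = kg of canola meal, x3 = kg of maize, x4 = kg of DDGS.
min 0.41x1 + 0.71x2 + 0.39x3 + 0.51x4 s.t.:
  116x1 + 350x2 + 88x3 + 263x4 ≥ 916   (crude protein)
  0.6x1 + 6.1x2 + 0.3x3 + 0.7x4 ≥ 2.9   (calcium)
  3.5x1 + 11.2x2 + 2.8x3 + 8.5x4 ≥ 28   (phosphorus)
  x1, x2, x3, x4 ≥ 0.
The minimum-cost mix takes nothing from barley, maize — only canola meal, DDGS. There the crude protein and calcium constraints are tight.
Optimal quantities: canola meal = 0.08938 kg, DDGS = 3.364 kg.
Total cost: 0.71·0.08938 + 0.51·3.364 = 1.7791.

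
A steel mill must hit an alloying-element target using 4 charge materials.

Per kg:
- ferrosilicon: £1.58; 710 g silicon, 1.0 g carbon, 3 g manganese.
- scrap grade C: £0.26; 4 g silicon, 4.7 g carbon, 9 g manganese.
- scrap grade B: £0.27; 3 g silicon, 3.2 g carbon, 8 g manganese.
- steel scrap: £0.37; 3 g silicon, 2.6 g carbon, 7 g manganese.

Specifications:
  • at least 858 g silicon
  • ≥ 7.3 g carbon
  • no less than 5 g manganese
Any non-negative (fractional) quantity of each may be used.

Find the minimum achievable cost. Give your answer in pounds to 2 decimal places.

Let x1 = kg of ferrosilicon, x2 = kg of scrap grade C, x3 = kg of scrap grade B, x4 = kg of steel scrap.
min 1.58x1 + 0.26x2 + 0.27x3 + 0.37x4 s.t.:
  710x1 + 4x2 + 3x3 + 3x4 ≥ 858   (silicon)
  1x1 + 4.7x2 + 3.2x3 + 2.6x4 ≥ 7.3   (carbon)
  3x1 + 9x2 + 8x3 + 7x4 ≥ 5   (manganese)
  x1, x2, x3, x4 ≥ 0.
At the optimum only ferrosilicon, scrap grade C are positive (scrap grade B, steel scrap = 0). Binding constraints: silicon and carbon.
Solving gives x1 = 1.201, x2 = 1.298.
Objective = 1.58·1.201 + 0.26·1.298 = 2.2351.

£2.24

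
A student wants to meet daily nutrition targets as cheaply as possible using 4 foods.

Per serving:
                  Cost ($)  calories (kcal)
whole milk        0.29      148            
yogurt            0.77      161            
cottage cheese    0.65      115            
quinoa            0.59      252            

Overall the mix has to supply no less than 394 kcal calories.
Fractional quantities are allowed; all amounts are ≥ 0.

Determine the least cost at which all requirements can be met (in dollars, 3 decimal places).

$0.772

Let x1 = servings of whole milk, x2 = servings of yogurt, x3 = servings of cottage cheese, x4 = servings of quinoa.
Minimize 0.29x1 + 0.77x2 + 0.65x3 + 0.59x4 with:
  148x1 + 161x2 + 115x3 + 252x4 ≥ 394   (calories)
  x1, x2, x3, x4 ≥ 0.
At the optimum only whole milk is positive (yogurt, cottage cheese, quinoa = 0). The calories requirement is met with equality.
Solving gives x1 = 2.662.
Total cost: 0.29·2.662 = 0.77198.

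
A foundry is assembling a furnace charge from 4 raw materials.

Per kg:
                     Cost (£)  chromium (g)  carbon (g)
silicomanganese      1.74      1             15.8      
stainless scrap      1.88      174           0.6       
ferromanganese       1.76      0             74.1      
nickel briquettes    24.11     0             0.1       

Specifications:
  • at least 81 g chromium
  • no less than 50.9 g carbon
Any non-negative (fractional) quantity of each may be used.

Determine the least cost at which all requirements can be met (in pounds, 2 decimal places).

£2.08

This is a linear program. Let x1 = kg of silicomanganese, x2 = kg of stainless scrap, x3 = kg of ferromanganese, x4 = kg of nickel briquettes.
Minimise 1.74x1 + 1.88x2 + 1.76x3 + 24.11x4 with:
  1x1 + 174x2 ≥ 81   (chromium)
  15.8x1 + 0.6x2 + 74.1x3 + 0.1x4 ≥ 50.9   (carbon)
  x1, x2, x3, x4 ≥ 0.
The minimum-cost mix takes nothing from silicomanganese, nickel briquettes — only stainless scrap, ferromanganese. The chromium and carbon requirements are met with equality.
Solving gives x2 = 0.4655, x3 = 0.6831.
Cost = 1.88·0.4655 + 1.76·0.6831 = 2.0774.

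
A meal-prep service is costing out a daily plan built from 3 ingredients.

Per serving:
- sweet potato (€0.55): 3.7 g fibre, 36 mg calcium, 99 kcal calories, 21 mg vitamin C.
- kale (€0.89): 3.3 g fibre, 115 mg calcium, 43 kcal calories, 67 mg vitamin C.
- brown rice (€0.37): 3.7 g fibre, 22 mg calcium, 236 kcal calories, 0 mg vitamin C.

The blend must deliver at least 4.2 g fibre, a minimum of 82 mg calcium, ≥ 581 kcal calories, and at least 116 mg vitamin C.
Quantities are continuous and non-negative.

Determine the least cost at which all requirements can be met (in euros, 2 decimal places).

Let x1 = servings of sweet potato, x2 = servings of kale, x3 = servings of brown rice.
min 0.55x1 + 0.89x2 + 0.37x3 with:
  3.7x1 + 3.3x2 + 3.7x3 ≥ 4.2   (fibre)
  36x1 + 115x2 + 22x3 ≥ 82   (calcium)
  99x1 + 43x2 + 236x3 ≥ 581   (calories)
  21x1 + 67x2 ≥ 116   (vitamin C)
  x1, x2, x3 ≥ 0.
The optimal basis is {kale, brown rice}; sweet potato drops out. There the calories and vitamin C constraints are tight.
Solving gives x2 = 1.7313, x3 = 2.1464.
Objective = 0.89·1.7313 + 0.37·2.1464 = 2.33503.

€2.34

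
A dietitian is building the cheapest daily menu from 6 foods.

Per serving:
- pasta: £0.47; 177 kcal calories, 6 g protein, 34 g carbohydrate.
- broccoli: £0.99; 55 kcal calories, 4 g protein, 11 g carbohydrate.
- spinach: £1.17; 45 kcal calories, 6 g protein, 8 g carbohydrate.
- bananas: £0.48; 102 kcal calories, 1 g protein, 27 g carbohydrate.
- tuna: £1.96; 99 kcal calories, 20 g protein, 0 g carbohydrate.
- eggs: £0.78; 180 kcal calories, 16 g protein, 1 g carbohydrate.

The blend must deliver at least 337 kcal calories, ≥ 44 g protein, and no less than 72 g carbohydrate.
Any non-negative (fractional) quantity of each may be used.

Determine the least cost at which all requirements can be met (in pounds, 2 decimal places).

£2.51

Treat it as an LP. Let x1 = servings of pasta, x2 = servings of broccoli, x3 = servings of spinach, x4 = servings of bananas, x5 = servings of tuna, x6 = servings of eggs.
min 0.47x1 + 0.99x2 + 1.17x3 + 0.48x4 + 1.96x5 + 0.78x6 s.t.:
  177x1 + 55x2 + 45x3 + 102x4 + 99x5 + 180x6 ≥ 337   (calories)
  6x1 + 4x2 + 6x3 + 1x4 + 20x5 + 16x6 ≥ 44   (protein)
  34x1 + 11x2 + 8x3 + 27x4 + 1x6 ≥ 72   (carbohydrate)
  x1, x2, x3, x4, x5, x6 ≥ 0.
The cheapest feasible vertex uses only pasta, eggs; broccoli, spinach, bananas, tuna are not used. There the protein and carbohydrate constraints are tight.
So pasta = 2.059 servings, eggs = 1.978 servings.
Cost = 0.47·2.059 + 0.78·1.978 = 2.5106.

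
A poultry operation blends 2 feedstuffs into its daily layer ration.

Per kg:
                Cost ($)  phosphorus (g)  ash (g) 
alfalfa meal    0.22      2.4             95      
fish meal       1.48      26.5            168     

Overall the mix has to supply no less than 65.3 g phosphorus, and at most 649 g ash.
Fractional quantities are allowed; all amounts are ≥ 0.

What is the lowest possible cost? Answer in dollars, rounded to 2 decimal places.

$3.65

Let x1 = kg of alfalfa meal, x2 = kg of fish meal.
min 0.22x1 + 1.48x2 subject to:
  2.4x1 + 26.5x2 ≥ 65.3   (phosphorus)
  95x1 + 168x2 ≤ 649   (ash)
  x1, x2 ≥ 0.
The cheapest feasible vertex uses only fish meal; alfalfa meal is not used. The phosphorus requirement is met with equality.
Solving gives x2 = 2.464.
Total cost: 1.48·2.464 = 3.6467.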